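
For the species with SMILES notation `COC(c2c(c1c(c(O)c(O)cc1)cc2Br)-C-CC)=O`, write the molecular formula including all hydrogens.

Heavy atoms from the SMILES: 1 Br, 15 C, 4 O.
Implicit hydrogens by atom environment:
  7 × C (aromatic): no H
  3 × C (aromatic): 1 H each → 3
  2 × C: 3 H each → 6
  2 × C: 2 H each → 4
  2 × O: 1 H each → 2
  2 × O: no H
  1 × Br: no H
  1 × C: no H
  Total hydrogens = 15.
Molecular formula: C15H15BrO4

C15H15BrO4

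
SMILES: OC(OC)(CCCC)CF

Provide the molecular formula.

C7H15FO2

Heavy atoms from the SMILES: 7 C, 1 F, 2 O.
Implicit hydrogens by atom environment:
  4 × C: 2 H each → 8
  2 × C: 3 H each → 6
  1 × C: no H
  1 × F: no H
  1 × O: 1 H
  1 × O: no H
  Total hydrogens = 15.
Molecular formula: C7H15FO2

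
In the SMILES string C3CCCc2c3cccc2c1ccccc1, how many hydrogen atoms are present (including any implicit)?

16

Hydrogens are implicit in SMILES; fill each atom to its normal valence:
  8 × C (aromatic): 1 H each → 8
  4 × C: 2 H each → 8
  4 × C (aromatic): no H
  Total hydrogens = 16.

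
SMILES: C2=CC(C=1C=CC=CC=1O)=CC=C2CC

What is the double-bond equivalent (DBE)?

8

Molecular formula from the SMILES: C14H14O.
DoU = (2C + 2 + N − H − X)/2 = (2·14 + 2 + 0 − 14 − 0)/2 = 16/2 = 8.
(Structurally: 2 ring(s) + 6 π bond(s) = 8.)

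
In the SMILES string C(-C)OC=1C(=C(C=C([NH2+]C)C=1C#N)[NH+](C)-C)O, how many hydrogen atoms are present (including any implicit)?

19

Hydrogens are implicit in SMILES; fill each atom to its normal valence:
  5 × C (aromatic): no H
  4 × C: 3 H each → 12
  1 × C: 2 H
  1 × C (aromatic): 1 H
  1 × C: no H
  1 × N (charge +1): 2 H
  1 × N (charge +1): 1 H
  1 × N: no H
  1 × O: 1 H
  1 × O: no H
  Total hydrogens = 19.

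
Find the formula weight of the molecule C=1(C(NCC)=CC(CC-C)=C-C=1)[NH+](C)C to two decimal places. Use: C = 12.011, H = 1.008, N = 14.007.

Molecular formula: C13H23N2+.
M = 13×12.011 + 23×1.008 + 2×14.007 = 207.34 g/mol.

207.34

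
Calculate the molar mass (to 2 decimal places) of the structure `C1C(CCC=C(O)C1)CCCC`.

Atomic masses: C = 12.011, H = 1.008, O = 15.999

Molecular formula: C11H20O.
M = 11×12.011 + 20×1.008 + 1×15.999 = 168.28 g/mol.

168.28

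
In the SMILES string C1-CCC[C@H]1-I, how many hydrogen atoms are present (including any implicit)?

9

Hydrogens are implicit in SMILES; fill each atom to its normal valence:
  4 × C: 2 H each → 8
  1 × C: 1 H
  1 × I: no H
  Total hydrogens = 9.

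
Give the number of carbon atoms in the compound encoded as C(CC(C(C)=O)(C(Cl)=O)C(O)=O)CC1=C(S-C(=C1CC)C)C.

16

The symbol for carbon appears 16 times in the SMILES. (Cl is a single chlorine, not C + l.)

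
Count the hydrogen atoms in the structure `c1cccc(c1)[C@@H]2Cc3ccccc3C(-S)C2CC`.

Hydrogens are implicit in SMILES; fill each atom to its normal valence:
  9 × C (aromatic): 1 H each → 9
  3 × C: 1 H each → 3
  3 × C (aromatic): no H
  2 × C: 2 H each → 4
  1 × C: 3 H
  1 × S: 1 H
  Total hydrogens = 20.

20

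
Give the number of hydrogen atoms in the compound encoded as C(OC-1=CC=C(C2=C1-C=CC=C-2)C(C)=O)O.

12

Hydrogens are implicit in SMILES; fill each atom to its normal valence:
  6 × C (aromatic): 1 H each → 6
  4 × C (aromatic): no H
  2 × O: no H
  1 × C: 3 H
  1 × C: 2 H
  1 × C: no H
  1 × O: 1 H
  Total hydrogens = 12.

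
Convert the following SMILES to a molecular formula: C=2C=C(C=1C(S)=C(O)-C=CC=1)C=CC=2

C12H10OS

Heavy atoms from the SMILES: 12 C, 1 O, 1 S.
Implicit hydrogens by atom environment:
  8 × C (aromatic): 1 H each → 8
  4 × C (aromatic): no H
  1 × O: 1 H
  1 × S: 1 H
  Total hydrogens = 10.
Molecular formula: C12H10OS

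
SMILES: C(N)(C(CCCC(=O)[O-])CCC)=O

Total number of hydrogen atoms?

16

Hydrogens are implicit in SMILES; fill each atom to its normal valence:
  5 × C: 2 H each → 10
  2 × C: no H
  2 × O: no H
  1 × C: 3 H
  1 × C: 1 H
  1 × N: 2 H
  1 × O (charge -1): no H
  Total hydrogens = 16.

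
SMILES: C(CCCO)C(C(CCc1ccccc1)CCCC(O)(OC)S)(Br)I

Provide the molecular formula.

Heavy atoms from the SMILES: 1 Br, 19 C, 1 I, 3 O, 1 S.
Implicit hydrogens by atom environment:
  9 × C: 2 H each → 18
  5 × C (aromatic): 1 H each → 5
  2 × C: no H
  2 × O: 1 H each → 2
  1 × Br: no H
  1 × C: 3 H
  1 × C: 1 H
  1 × C (aromatic): no H
  1 × I: no H
  1 × O: no H
  1 × S: 1 H
  Total hydrogens = 30.
Molecular formula: C19H30BrIO3S

C19H30BrIO3S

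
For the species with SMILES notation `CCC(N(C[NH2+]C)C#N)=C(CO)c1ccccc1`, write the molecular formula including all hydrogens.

C14H20N3O+

Heavy atoms from the SMILES: 14 C, 3 N, 1 O.
Implicit hydrogens by atom environment:
  5 × C (aromatic): 1 H each → 5
  3 × C: 2 H each → 6
  3 × C: no H
  2 × C: 3 H each → 6
  2 × N: no H
  1 × C (aromatic): no H
  1 × N (charge +1): 2 H
  1 × O: 1 H
  Total hydrogens = 20.
Net charge +1.
Molecular formula: C14H20N3O+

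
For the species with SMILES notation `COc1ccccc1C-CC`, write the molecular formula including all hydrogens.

C10H14O

Heavy atoms from the SMILES: 10 C, 1 O.
Implicit hydrogens by atom environment:
  4 × C (aromatic): 1 H each → 4
  2 × C: 3 H each → 6
  2 × C: 2 H each → 4
  2 × C (aromatic): no H
  1 × O: no H
  Total hydrogens = 14.
Molecular formula: C10H14O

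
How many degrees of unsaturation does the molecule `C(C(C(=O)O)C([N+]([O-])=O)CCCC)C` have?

2

Molecular formula from the SMILES: C9H17NO4.
DoU = (2C + 2 + N − H − X)/2 = (2·9 + 2 + 1 − 17 − 0)/2 = 4/2 = 2.
(Structurally: 0 ring(s) + 2 π bond(s) = 2.)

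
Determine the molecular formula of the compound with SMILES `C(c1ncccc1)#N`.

Heavy atoms from the SMILES: 6 C, 2 N.
Implicit hydrogens by atom environment:
  4 × C (aromatic): 1 H each → 4
  1 × C (aromatic): no H
  1 × C: no H
  1 × N (aromatic): no H
  1 × N: no H
  Total hydrogens = 4.
Molecular formula: C6H4N2

C6H4N2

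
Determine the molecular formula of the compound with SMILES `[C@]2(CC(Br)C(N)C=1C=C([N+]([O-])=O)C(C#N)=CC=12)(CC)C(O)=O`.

Heavy atoms from the SMILES: 1 Br, 14 C, 3 N, 4 O.
Implicit hydrogens by atom environment:
  4 × C (aromatic): no H
  3 × C: no H
  2 × C: 2 H each → 4
  2 × C (aromatic): 1 H each → 2
  2 × C: 1 H each → 2
  2 × O: no H
  1 × Br: no H
  1 × C: 3 H
  1 × N: 2 H
  1 × N: no H
  1 × N (charge +1): no H
  1 × O: 1 H
  1 × O (charge -1): no H
  Total hydrogens = 14.
Molecular formula: C14H14BrN3O4

C14H14BrN3O4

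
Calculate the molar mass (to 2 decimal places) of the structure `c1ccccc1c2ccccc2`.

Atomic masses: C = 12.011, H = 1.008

154.21

Molecular formula: C12H10.
M = 12×12.011 + 10×1.008 = 154.21 g/mol.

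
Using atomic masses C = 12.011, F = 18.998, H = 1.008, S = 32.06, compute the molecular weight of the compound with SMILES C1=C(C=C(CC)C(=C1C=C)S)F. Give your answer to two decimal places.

182.26

Molecular formula: C10H11FS.
M = 10×12.011 + 1×18.998 + 11×1.008 + 1×32.06 = 182.26 g/mol.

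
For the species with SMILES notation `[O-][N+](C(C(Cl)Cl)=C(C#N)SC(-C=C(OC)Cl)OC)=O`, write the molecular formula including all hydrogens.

C9H9Cl3N2O4S

Heavy atoms from the SMILES: 9 C, 3 Cl, 2 N, 4 O, 1 S.
Implicit hydrogens by atom environment:
  4 × C: no H
  3 × C: 1 H each → 3
  3 × Cl: no H
  3 × O: no H
  2 × C: 3 H each → 6
  1 × N: no H
  1 × N (charge +1): no H
  1 × O (charge -1): no H
  1 × S: no H
  Total hydrogens = 9.
Molecular formula: C9H9Cl3N2O4S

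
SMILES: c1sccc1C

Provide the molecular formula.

Heavy atoms from the SMILES: 5 C, 1 S.
Implicit hydrogens by atom environment:
  3 × C (aromatic): 1 H each → 3
  1 × C: 3 H
  1 × C (aromatic): no H
  1 × S (aromatic): no H
  Total hydrogens = 6.
Molecular formula: C5H6S

C5H6S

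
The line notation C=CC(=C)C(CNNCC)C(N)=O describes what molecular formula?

Heavy atoms from the SMILES: 9 C, 3 N, 1 O.
Implicit hydrogens by atom environment:
  4 × C: 2 H each → 8
  2 × C: 1 H each → 2
  2 × C: no H
  2 × N: 1 H each → 2
  1 × C: 3 H
  1 × N: 2 H
  1 × O: no H
  Total hydrogens = 17.
Molecular formula: C9H17N3O

C9H17N3O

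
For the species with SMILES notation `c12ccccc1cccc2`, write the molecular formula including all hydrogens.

Heavy atoms from the SMILES: 10 C.
Implicit hydrogens by atom environment:
  8 × C (aromatic): 1 H each → 8
  2 × C (aromatic): no H
  Total hydrogens = 8.
Molecular formula: C10H8

C10H8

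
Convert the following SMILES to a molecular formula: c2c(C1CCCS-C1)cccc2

C11H14S

Heavy atoms from the SMILES: 11 C, 1 S.
Implicit hydrogens by atom environment:
  5 × C (aromatic): 1 H each → 5
  4 × C: 2 H each → 8
  1 × C: 1 H
  1 × C (aromatic): no H
  1 × S: no H
  Total hydrogens = 14.
Molecular formula: C11H14S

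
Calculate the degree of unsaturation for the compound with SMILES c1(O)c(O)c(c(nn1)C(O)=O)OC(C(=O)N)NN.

6

Molecular formula from the SMILES: C7H9N5O6.
DoU = (2C + 2 + N − H − X)/2 = (2·7 + 2 + 5 − 9 − 0)/2 = 12/2 = 6.
(Structurally: 1 ring(s) + 5 π bond(s) = 6.)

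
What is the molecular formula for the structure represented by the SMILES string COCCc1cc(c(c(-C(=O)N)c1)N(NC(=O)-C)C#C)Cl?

C14H16ClN3O3

Heavy atoms from the SMILES: 14 C, 1 Cl, 3 N, 3 O.
Implicit hydrogens by atom environment:
  4 × C (aromatic): no H
  3 × C: no H
  3 × O: no H
  2 × C: 3 H each → 6
  2 × C: 2 H each → 4
  2 × C (aromatic): 1 H each → 2
  1 × C: 1 H
  1 × Cl: no H
  1 × N: 2 H
  1 × N: 1 H
  1 × N: no H
  Total hydrogens = 16.
Molecular formula: C14H16ClN3O3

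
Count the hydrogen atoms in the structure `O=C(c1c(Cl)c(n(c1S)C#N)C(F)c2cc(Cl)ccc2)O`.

Hydrogens are implicit in SMILES; fill each atom to its normal valence:
  6 × C (aromatic): no H
  4 × C (aromatic): 1 H each → 4
  2 × C: no H
  2 × Cl: no H
  1 × C: 1 H
  1 × F: no H
  1 × N (aromatic): no H
  1 × N: no H
  1 × O: 1 H
  1 × O: no H
  1 × S: 1 H
  Total hydrogens = 7.

7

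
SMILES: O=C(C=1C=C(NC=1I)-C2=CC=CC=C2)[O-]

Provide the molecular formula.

Heavy atoms from the SMILES: 11 C, 1 I, 1 N, 2 O.
Implicit hydrogens by atom environment:
  6 × C (aromatic): 1 H each → 6
  4 × C (aromatic): no H
  1 × C: no H
  1 × I: no H
  1 × N (aromatic): 1 H
  1 × O: no H
  1 × O (charge -1): no H
  Total hydrogens = 7.
Net charge -1.
Molecular formula: C11H7INO2-

C11H7INO2-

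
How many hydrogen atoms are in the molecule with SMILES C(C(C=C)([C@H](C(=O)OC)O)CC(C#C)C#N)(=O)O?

Hydrogens are implicit in SMILES; fill each atom to its normal valence:
  5 × C: no H
  4 × C: 1 H each → 4
  3 × O: no H
  2 × C: 2 H each → 4
  2 × O: 1 H each → 2
  1 × C: 3 H
  1 × N: no H
  Total hydrogens = 13.

13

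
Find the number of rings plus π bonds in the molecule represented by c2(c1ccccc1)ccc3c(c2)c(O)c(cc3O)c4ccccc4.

Molecular formula from the SMILES: C22H16O2.
DoU = (2C + 2 + N − H − X)/2 = (2·22 + 2 + 0 − 16 − 0)/2 = 30/2 = 15.
(Structurally: 4 ring(s) + 11 π bond(s) = 15.)

15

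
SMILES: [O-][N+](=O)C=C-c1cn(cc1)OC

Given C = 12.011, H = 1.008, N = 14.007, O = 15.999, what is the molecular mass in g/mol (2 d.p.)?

Molecular formula: C7H8N2O3.
M = 7×12.011 + 8×1.008 + 2×14.007 + 3×15.999 = 168.15 g/mol.

168.15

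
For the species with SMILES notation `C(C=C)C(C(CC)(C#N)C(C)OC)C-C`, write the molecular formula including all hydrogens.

Heavy atoms from the SMILES: 13 C, 1 N, 1 O.
Implicit hydrogens by atom environment:
  4 × C: 3 H each → 12
  4 × C: 2 H each → 8
  3 × C: 1 H each → 3
  2 × C: no H
  1 × N: no H
  1 × O: no H
  Total hydrogens = 23.
Molecular formula: C13H23NO

C13H23NO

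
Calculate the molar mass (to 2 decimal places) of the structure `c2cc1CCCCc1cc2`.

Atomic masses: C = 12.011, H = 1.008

Molecular formula: C10H12.
M = 10×12.011 + 12×1.008 = 132.21 g/mol.

132.21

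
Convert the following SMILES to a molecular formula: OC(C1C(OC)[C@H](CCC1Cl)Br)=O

Heavy atoms from the SMILES: 1 Br, 8 C, 1 Cl, 3 O.
Implicit hydrogens by atom environment:
  4 × C: 1 H each → 4
  2 × C: 2 H each → 4
  2 × O: no H
  1 × Br: no H
  1 × C: 3 H
  1 × C: no H
  1 × Cl: no H
  1 × O: 1 H
  Total hydrogens = 12.
Molecular formula: C8H12BrClO3

C8H12BrClO3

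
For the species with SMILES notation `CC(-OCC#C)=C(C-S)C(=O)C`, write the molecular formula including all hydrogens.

C9H12O2S

Heavy atoms from the SMILES: 9 C, 2 O, 1 S.
Implicit hydrogens by atom environment:
  4 × C: no H
  2 × C: 3 H each → 6
  2 × C: 2 H each → 4
  2 × O: no H
  1 × C: 1 H
  1 × S: 1 H
  Total hydrogens = 12.
Molecular formula: C9H12O2S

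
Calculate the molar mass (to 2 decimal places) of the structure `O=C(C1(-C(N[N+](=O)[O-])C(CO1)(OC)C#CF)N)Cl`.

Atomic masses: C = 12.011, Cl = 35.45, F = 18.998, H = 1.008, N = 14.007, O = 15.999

281.62

Molecular formula: C8H9ClFN3O5.
M = 8×12.011 + 1×35.45 + 1×18.998 + 9×1.008 + 3×14.007 + 5×15.999 = 281.62 g/mol.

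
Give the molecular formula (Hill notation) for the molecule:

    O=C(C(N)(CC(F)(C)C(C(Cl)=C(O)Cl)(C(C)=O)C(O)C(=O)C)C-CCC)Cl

Heavy atoms from the SMILES: 17 C, 3 Cl, 1 F, 1 N, 5 O.
Implicit hydrogens by atom environment:
  8 × C: no H
  4 × C: 3 H each → 12
  4 × C: 2 H each → 8
  3 × Cl: no H
  3 × O: no H
  2 × O: 1 H each → 2
  1 × C: 1 H
  1 × F: no H
  1 × N: 2 H
  Total hydrogens = 25.
Molecular formula: C17H25Cl3FNO5

C17H25Cl3FNO5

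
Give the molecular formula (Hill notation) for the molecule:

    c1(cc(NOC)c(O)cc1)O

Heavy atoms from the SMILES: 7 C, 1 N, 3 O.
Implicit hydrogens by atom environment:
  3 × C (aromatic): 1 H each → 3
  3 × C (aromatic): no H
  2 × O: 1 H each → 2
  1 × C: 3 H
  1 × N: 1 H
  1 × O: no H
  Total hydrogens = 9.
Molecular formula: C7H9NO3

C7H9NO3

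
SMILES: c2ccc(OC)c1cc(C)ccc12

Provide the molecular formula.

Heavy atoms from the SMILES: 12 C, 1 O.
Implicit hydrogens by atom environment:
  6 × C (aromatic): 1 H each → 6
  4 × C (aromatic): no H
  2 × C: 3 H each → 6
  1 × O: no H
  Total hydrogens = 12.
Molecular formula: C12H12O

C12H12O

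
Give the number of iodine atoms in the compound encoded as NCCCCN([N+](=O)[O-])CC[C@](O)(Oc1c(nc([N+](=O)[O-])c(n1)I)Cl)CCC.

1

The symbol for iodine appears 1 time in the SMILES.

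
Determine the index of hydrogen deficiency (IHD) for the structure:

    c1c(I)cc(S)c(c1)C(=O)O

Molecular formula from the SMILES: C7H5IO2S.
DoU = (2C + 2 + N − H − X)/2 = (2·7 + 2 + 0 − 5 − 1)/2 = 10/2 = 5.
(Structurally: 1 ring(s) + 4 π bond(s) = 5.)

5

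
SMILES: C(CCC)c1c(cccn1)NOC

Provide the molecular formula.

Heavy atoms from the SMILES: 10 C, 2 N, 1 O.
Implicit hydrogens by atom environment:
  3 × C: 2 H each → 6
  3 × C (aromatic): 1 H each → 3
  2 × C: 3 H each → 6
  2 × C (aromatic): no H
  1 × N: 1 H
  1 × N (aromatic): no H
  1 × O: no H
  Total hydrogens = 16.
Molecular formula: C10H16N2O

C10H16N2O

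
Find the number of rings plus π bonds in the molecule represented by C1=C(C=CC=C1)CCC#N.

6

Molecular formula from the SMILES: C9H9N.
DoU = (2C + 2 + N − H − X)/2 = (2·9 + 2 + 1 − 9 − 0)/2 = 12/2 = 6.
(Structurally: 1 ring(s) + 5 π bond(s) = 6.)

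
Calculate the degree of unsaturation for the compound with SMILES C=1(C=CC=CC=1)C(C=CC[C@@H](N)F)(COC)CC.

5

Molecular formula from the SMILES: C15H22FNO.
DoU = (2C + 2 + N − H − X)/2 = (2·15 + 2 + 1 − 22 − 1)/2 = 10/2 = 5.
(Structurally: 1 ring(s) + 4 π bond(s) = 5.)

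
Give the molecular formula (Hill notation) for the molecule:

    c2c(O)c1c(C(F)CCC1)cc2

Heavy atoms from the SMILES: 10 C, 1 F, 1 O.
Implicit hydrogens by atom environment:
  3 × C: 2 H each → 6
  3 × C (aromatic): 1 H each → 3
  3 × C (aromatic): no H
  1 × C: 1 H
  1 × F: no H
  1 × O: 1 H
  Total hydrogens = 11.
Molecular formula: C10H11FO

C10H11FO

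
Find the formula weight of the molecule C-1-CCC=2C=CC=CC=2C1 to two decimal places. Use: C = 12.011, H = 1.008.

132.21

Molecular formula: C10H12.
M = 10×12.011 + 12×1.008 = 132.21 g/mol.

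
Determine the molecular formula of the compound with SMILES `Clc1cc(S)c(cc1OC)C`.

C8H9ClOS

Heavy atoms from the SMILES: 8 C, 1 Cl, 1 O, 1 S.
Implicit hydrogens by atom environment:
  4 × C (aromatic): no H
  2 × C: 3 H each → 6
  2 × C (aromatic): 1 H each → 2
  1 × Cl: no H
  1 × O: no H
  1 × S: 1 H
  Total hydrogens = 9.
Molecular formula: C8H9ClOS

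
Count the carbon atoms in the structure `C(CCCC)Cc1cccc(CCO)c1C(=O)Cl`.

15

The symbol for carbon appears 15 times in the SMILES. Lowercase c denotes aromatic carbon and counts toward C.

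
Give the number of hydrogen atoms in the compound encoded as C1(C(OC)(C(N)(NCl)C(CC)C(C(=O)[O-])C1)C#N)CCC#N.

Hydrogens are implicit in SMILES; fill each atom to its normal valence:
  5 × C: no H
  4 × C: 2 H each → 8
  3 × C: 1 H each → 3
  2 × C: 3 H each → 6
  2 × N: no H
  2 × O: no H
  1 × Cl: no H
  1 × N: 2 H
  1 × N: 1 H
  1 × O (charge -1): no H
  Total hydrogens = 20.

20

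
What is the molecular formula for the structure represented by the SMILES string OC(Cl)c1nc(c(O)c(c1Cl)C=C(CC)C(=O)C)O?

Heavy atoms from the SMILES: 12 C, 2 Cl, 1 N, 4 O.
Implicit hydrogens by atom environment:
  5 × C (aromatic): no H
  3 × O: 1 H each → 3
  2 × C: 3 H each → 6
  2 × C: 1 H each → 2
  2 × C: no H
  2 × Cl: no H
  1 × C: 2 H
  1 × N (aromatic): no H
  1 × O: no H
  Total hydrogens = 13.
Molecular formula: C12H13Cl2NO4

C12H13Cl2NO4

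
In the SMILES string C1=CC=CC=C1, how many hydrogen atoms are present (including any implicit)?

6

Hydrogens are implicit in SMILES; fill each atom to its normal valence:
  6 × C (aromatic): 1 H each → 6
  Total hydrogens = 6.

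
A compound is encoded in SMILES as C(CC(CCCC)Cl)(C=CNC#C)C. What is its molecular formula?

Heavy atoms from the SMILES: 12 C, 1 Cl, 1 N.
Implicit hydrogens by atom environment:
  5 × C: 1 H each → 5
  4 × C: 2 H each → 8
  2 × C: 3 H each → 6
  1 × C: no H
  1 × Cl: no H
  1 × N: 1 H
  Total hydrogens = 20.
Molecular formula: C12H20ClN

C12H20ClN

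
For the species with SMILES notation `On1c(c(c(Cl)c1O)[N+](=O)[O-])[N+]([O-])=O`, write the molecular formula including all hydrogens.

C4H2ClN3O6

Heavy atoms from the SMILES: 4 C, 1 Cl, 3 N, 6 O.
Implicit hydrogens by atom environment:
  4 × C (aromatic): no H
  2 × N (charge +1): no H
  2 × O: 1 H each → 2
  2 × O: no H
  2 × O (charge -1): no H
  1 × Cl: no H
  1 × N (aromatic): no H
  Total hydrogens = 2.
Molecular formula: C4H2ClN3O6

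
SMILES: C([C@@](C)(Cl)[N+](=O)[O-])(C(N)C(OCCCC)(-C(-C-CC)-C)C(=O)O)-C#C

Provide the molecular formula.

Heavy atoms from the SMILES: 17 C, 1 Cl, 2 N, 5 O.
Implicit hydrogens by atom environment:
  5 × C: 2 H each → 10
  4 × C: 3 H each → 12
  4 × C: 1 H each → 4
  4 × C: no H
  3 × O: no H
  1 × Cl: no H
  1 × N: 2 H
  1 × N (charge +1): no H
  1 × O: 1 H
  1 × O (charge -1): no H
  Total hydrogens = 29.
Molecular formula: C17H29ClN2O5

C17H29ClN2O5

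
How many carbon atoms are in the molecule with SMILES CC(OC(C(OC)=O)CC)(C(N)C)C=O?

10

The symbol for carbon appears 10 times in the SMILES.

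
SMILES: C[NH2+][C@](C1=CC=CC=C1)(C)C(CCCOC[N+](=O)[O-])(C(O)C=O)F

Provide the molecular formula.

Heavy atoms from the SMILES: 16 C, 1 F, 2 N, 5 O.
Implicit hydrogens by atom environment:
  5 × C (aromatic): 1 H each → 5
  4 × C: 2 H each → 8
  3 × O: no H
  2 × C: 3 H each → 6
  2 × C: 1 H each → 2
  2 × C: no H
  1 × C (aromatic): no H
  1 × F: no H
  1 × N (charge +1): 2 H
  1 × N (charge +1): no H
  1 × O: 1 H
  1 × O (charge -1): no H
  Total hydrogens = 24.
Net charge +1.
Molecular formula: C16H24FN2O5+

C16H24FN2O5+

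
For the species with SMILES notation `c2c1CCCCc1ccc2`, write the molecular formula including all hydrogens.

Heavy atoms from the SMILES: 10 C.
Implicit hydrogens by atom environment:
  4 × C: 2 H each → 8
  4 × C (aromatic): 1 H each → 4
  2 × C (aromatic): no H
  Total hydrogens = 12.
Molecular formula: C10H12

C10H12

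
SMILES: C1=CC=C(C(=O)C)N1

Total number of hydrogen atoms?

7

Hydrogens are implicit in SMILES; fill each atom to its normal valence:
  3 × C (aromatic): 1 H each → 3
  1 × C: 3 H
  1 × C (aromatic): no H
  1 × C: no H
  1 × N (aromatic): 1 H
  1 × O: no H
  Total hydrogens = 7.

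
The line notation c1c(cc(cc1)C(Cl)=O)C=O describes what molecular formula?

C8H5ClO2

Heavy atoms from the SMILES: 8 C, 1 Cl, 2 O.
Implicit hydrogens by atom environment:
  4 × C (aromatic): 1 H each → 4
  2 × C (aromatic): no H
  2 × O: no H
  1 × C: 1 H
  1 × C: no H
  1 × Cl: no H
  Total hydrogens = 5.
Molecular formula: C8H5ClO2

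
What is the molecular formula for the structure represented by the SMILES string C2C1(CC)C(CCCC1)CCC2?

Heavy atoms from the SMILES: 12 C.
Implicit hydrogens by atom environment:
  9 × C: 2 H each → 18
  1 × C: 3 H
  1 × C: 1 H
  1 × C: no H
  Total hydrogens = 22.
Molecular formula: C12H22

C12H22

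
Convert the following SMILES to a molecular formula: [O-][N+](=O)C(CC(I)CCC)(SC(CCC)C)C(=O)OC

C13H24INO4S

Heavy atoms from the SMILES: 13 C, 1 I, 1 N, 4 O, 1 S.
Implicit hydrogens by atom environment:
  5 × C: 2 H each → 10
  4 × C: 3 H each → 12
  3 × O: no H
  2 × C: 1 H each → 2
  2 × C: no H
  1 × I: no H
  1 × N (charge +1): no H
  1 × O (charge -1): no H
  1 × S: no H
  Total hydrogens = 24.
Molecular formula: C13H24INO4S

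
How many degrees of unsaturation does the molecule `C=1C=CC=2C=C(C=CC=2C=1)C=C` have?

Molecular formula from the SMILES: C12H10.
DoU = (2C + 2 + N − H − X)/2 = (2·12 + 2 + 0 − 10 − 0)/2 = 16/2 = 8.
(Structurally: 2 ring(s) + 6 π bond(s) = 8.)

8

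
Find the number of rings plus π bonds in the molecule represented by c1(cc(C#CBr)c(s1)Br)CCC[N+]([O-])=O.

6

Molecular formula from the SMILES: C9H7Br2NO2S.
DoU = (2C + 2 + N − H − X)/2 = (2·9 + 2 + 1 − 7 − 2)/2 = 12/2 = 6.
(Structurally: 1 ring(s) + 5 π bond(s) = 6.)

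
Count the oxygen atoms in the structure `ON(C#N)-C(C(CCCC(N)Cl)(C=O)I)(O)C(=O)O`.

5

The symbol for oxygen appears 5 times in the SMILES.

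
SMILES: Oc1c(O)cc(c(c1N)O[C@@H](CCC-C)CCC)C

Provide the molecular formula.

C15H25NO3

Heavy atoms from the SMILES: 15 C, 1 N, 3 O.
Implicit hydrogens by atom environment:
  5 × C: 2 H each → 10
  5 × C (aromatic): no H
  3 × C: 3 H each → 9
  2 × O: 1 H each → 2
  1 × C (aromatic): 1 H
  1 × C: 1 H
  1 × N: 2 H
  1 × O: no H
  Total hydrogens = 25.
Molecular formula: C15H25NO3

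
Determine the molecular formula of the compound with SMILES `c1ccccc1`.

C6H6

Heavy atoms from the SMILES: 6 C.
Implicit hydrogens by atom environment:
  6 × C (aromatic): 1 H each → 6
  Total hydrogens = 6.
Molecular formula: C6H6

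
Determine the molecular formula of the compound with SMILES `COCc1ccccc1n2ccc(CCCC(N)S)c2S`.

Heavy atoms from the SMILES: 16 C, 2 N, 1 O, 2 S.
Implicit hydrogens by atom environment:
  6 × C (aromatic): 1 H each → 6
  4 × C: 2 H each → 8
  4 × C (aromatic): no H
  2 × S: 1 H each → 2
  1 × C: 3 H
  1 × C: 1 H
  1 × N: 2 H
  1 × N (aromatic): no H
  1 × O: no H
  Total hydrogens = 22.
Molecular formula: C16H22N2OS2

C16H22N2OS2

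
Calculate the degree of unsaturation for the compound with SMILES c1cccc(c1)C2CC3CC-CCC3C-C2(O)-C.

6

Molecular formula from the SMILES: C17H24O.
DoU = (2C + 2 + N − H − X)/2 = (2·17 + 2 + 0 − 24 − 0)/2 = 12/2 = 6.
(Structurally: 3 ring(s) + 3 π bond(s) = 6.)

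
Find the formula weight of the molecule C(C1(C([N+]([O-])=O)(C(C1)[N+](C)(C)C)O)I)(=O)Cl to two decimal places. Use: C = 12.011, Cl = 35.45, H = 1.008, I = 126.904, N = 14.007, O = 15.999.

Molecular formula: C8H13ClIN2O4+.
M = 8×12.011 + 1×35.45 + 13×1.008 + 1×126.904 + 2×14.007 + 4×15.999 = 363.56 g/mol.

363.56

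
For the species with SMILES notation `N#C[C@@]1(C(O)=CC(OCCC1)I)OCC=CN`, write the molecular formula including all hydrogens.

Heavy atoms from the SMILES: 11 C, 1 I, 2 N, 3 O.
Implicit hydrogens by atom environment:
  4 × C: 2 H each → 8
  4 × C: 1 H each → 4
  3 × C: no H
  2 × O: no H
  1 × I: no H
  1 × N: 2 H
  1 × N: no H
  1 × O: 1 H
  Total hydrogens = 15.
Molecular formula: C11H15IN2O3

C11H15IN2O3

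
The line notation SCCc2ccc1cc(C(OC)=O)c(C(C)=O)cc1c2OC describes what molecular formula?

C17H18O4S

Heavy atoms from the SMILES: 17 C, 4 O, 1 S.
Implicit hydrogens by atom environment:
  6 × C (aromatic): no H
  4 × C (aromatic): 1 H each → 4
  4 × O: no H
  3 × C: 3 H each → 9
  2 × C: 2 H each → 4
  2 × C: no H
  1 × S: 1 H
  Total hydrogens = 18.
Molecular formula: C17H18O4S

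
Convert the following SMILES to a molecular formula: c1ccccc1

C6H6

Heavy atoms from the SMILES: 6 C.
Implicit hydrogens by atom environment:
  6 × C (aromatic): 1 H each → 6
  Total hydrogens = 6.
Molecular formula: C6H6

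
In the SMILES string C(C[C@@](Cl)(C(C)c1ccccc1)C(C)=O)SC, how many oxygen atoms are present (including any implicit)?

The symbol for oxygen appears 1 time in the SMILES.

1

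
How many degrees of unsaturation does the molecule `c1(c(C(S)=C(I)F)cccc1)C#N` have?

Molecular formula from the SMILES: C9H5FINS.
DoU = (2C + 2 + N − H − X)/2 = (2·9 + 2 + 1 − 5 − 2)/2 = 14/2 = 7.
(Structurally: 1 ring(s) + 6 π bond(s) = 7.)

7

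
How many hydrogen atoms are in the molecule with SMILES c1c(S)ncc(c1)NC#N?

5

Hydrogens are implicit in SMILES; fill each atom to its normal valence:
  3 × C (aromatic): 1 H each → 3
  2 × C (aromatic): no H
  1 × C: no H
  1 × N: 1 H
  1 × N (aromatic): no H
  1 × N: no H
  1 × S: 1 H
  Total hydrogens = 5.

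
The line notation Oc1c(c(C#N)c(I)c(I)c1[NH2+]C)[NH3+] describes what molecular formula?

[C8H9I2N3O]2+

Heavy atoms from the SMILES: 8 C, 2 I, 3 N, 1 O.
Implicit hydrogens by atom environment:
  6 × C (aromatic): no H
  2 × I: no H
  1 × C: 3 H
  1 × C: no H
  1 × N (charge +1): 3 H
  1 × N (charge +1): 2 H
  1 × N: no H
  1 × O: 1 H
  Total hydrogens = 9.
Net charge +2.
Molecular formula: [C8H9I2N3O]2+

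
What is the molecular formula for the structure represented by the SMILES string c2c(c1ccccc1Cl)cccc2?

C12H9Cl

Heavy atoms from the SMILES: 12 C, 1 Cl.
Implicit hydrogens by atom environment:
  9 × C (aromatic): 1 H each → 9
  3 × C (aromatic): no H
  1 × Cl: no H
  Total hydrogens = 9.
Molecular formula: C12H9Cl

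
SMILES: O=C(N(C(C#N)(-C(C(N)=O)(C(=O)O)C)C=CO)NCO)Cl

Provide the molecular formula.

Heavy atoms from the SMILES: 10 C, 1 Cl, 4 N, 6 O.
Implicit hydrogens by atom environment:
  6 × C: no H
  3 × O: 1 H each → 3
  3 × O: no H
  2 × C: 1 H each → 2
  2 × N: no H
  1 × C: 3 H
  1 × C: 2 H
  1 × Cl: no H
  1 × N: 2 H
  1 × N: 1 H
  Total hydrogens = 13.
Molecular formula: C10H13ClN4O6

C10H13ClN4O6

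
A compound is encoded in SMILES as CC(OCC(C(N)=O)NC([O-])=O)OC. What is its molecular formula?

Heavy atoms from the SMILES: 7 C, 2 N, 5 O.
Implicit hydrogens by atom environment:
  4 × O: no H
  2 × C: 3 H each → 6
  2 × C: 1 H each → 2
  2 × C: no H
  1 × C: 2 H
  1 × N: 2 H
  1 × N: 1 H
  1 × O (charge -1): no H
  Total hydrogens = 13.
Net charge -1.
Molecular formula: C7H13N2O5-

C7H13N2O5-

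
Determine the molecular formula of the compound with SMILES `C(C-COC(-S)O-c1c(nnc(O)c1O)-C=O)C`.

C10H14N2O5S

Heavy atoms from the SMILES: 10 C, 2 N, 5 O, 1 S.
Implicit hydrogens by atom environment:
  4 × C (aromatic): no H
  3 × C: 2 H each → 6
  3 × O: no H
  2 × C: 1 H each → 2
  2 × N (aromatic): no H
  2 × O: 1 H each → 2
  1 × C: 3 H
  1 × S: 1 H
  Total hydrogens = 14.
Molecular formula: C10H14N2O5S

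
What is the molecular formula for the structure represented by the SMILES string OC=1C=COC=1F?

Heavy atoms from the SMILES: 4 C, 1 F, 2 O.
Implicit hydrogens by atom environment:
  2 × C (aromatic): 1 H each → 2
  2 × C (aromatic): no H
  1 × F: no H
  1 × O: 1 H
  1 × O (aromatic): no H
  Total hydrogens = 3.
Molecular formula: C4H3FO2

C4H3FO2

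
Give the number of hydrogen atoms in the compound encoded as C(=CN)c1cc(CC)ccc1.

13

Hydrogens are implicit in SMILES; fill each atom to its normal valence:
  4 × C (aromatic): 1 H each → 4
  2 × C: 1 H each → 2
  2 × C (aromatic): no H
  1 × C: 3 H
  1 × C: 2 H
  1 × N: 2 H
  Total hydrogens = 13.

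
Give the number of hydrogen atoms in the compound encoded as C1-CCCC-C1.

Hydrogens are implicit in SMILES; fill each atom to its normal valence:
  6 × C: 2 H each → 12
  Total hydrogens = 12.

12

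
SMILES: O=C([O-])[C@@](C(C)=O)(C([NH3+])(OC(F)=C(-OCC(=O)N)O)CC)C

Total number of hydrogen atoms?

19

Hydrogens are implicit in SMILES; fill each atom to its normal valence:
  7 × C: no H
  5 × O: no H
  3 × C: 3 H each → 9
  2 × C: 2 H each → 4
  1 × F: no H
  1 × N (charge +1): 3 H
  1 × N: 2 H
  1 × O: 1 H
  1 × O (charge -1): no H
  Total hydrogens = 19.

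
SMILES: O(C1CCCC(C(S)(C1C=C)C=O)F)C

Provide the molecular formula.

C11H17FO2S

Heavy atoms from the SMILES: 11 C, 1 F, 2 O, 1 S.
Implicit hydrogens by atom environment:
  5 × C: 1 H each → 5
  4 × C: 2 H each → 8
  2 × O: no H
  1 × C: 3 H
  1 × C: no H
  1 × F: no H
  1 × S: 1 H
  Total hydrogens = 17.
Molecular formula: C11H17FO2S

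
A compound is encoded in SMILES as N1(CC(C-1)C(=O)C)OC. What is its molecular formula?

C6H11NO2

Heavy atoms from the SMILES: 6 C, 1 N, 2 O.
Implicit hydrogens by atom environment:
  2 × C: 3 H each → 6
  2 × C: 2 H each → 4
  2 × O: no H
  1 × C: 1 H
  1 × C: no H
  1 × N: no H
  Total hydrogens = 11.
Molecular formula: C6H11NO2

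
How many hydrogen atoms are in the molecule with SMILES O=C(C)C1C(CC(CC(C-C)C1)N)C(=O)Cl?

Hydrogens are implicit in SMILES; fill each atom to its normal valence:
  4 × C: 2 H each → 8
  4 × C: 1 H each → 4
  2 × C: 3 H each → 6
  2 × C: no H
  2 × O: no H
  1 × Cl: no H
  1 × N: 2 H
  Total hydrogens = 20.

20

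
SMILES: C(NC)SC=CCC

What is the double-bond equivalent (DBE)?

Molecular formula from the SMILES: C6H13NS.
DoU = (2C + 2 + N − H − X)/2 = (2·6 + 2 + 1 − 13 − 0)/2 = 2/2 = 1.
(Structurally: 0 ring(s) + 1 π bond(s) = 1.)

1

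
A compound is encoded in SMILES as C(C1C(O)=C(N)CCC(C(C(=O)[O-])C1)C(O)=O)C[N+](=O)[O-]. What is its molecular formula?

Heavy atoms from the SMILES: 12 C, 2 N, 7 O.
Implicit hydrogens by atom environment:
  5 × C: 2 H each → 10
  4 × C: no H
  3 × C: 1 H each → 3
  3 × O: no H
  2 × O: 1 H each → 2
  2 × O (charge -1): no H
  1 × N: 2 H
  1 × N (charge +1): no H
  Total hydrogens = 17.
Net charge -1.
Molecular formula: C12H17N2O7-

C12H17N2O7-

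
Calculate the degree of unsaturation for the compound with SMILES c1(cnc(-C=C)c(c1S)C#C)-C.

Molecular formula from the SMILES: C10H9NS.
DoU = (2C + 2 + N − H − X)/2 = (2·10 + 2 + 1 − 9 − 0)/2 = 14/2 = 7.
(Structurally: 1 ring(s) + 6 π bond(s) = 7.)

7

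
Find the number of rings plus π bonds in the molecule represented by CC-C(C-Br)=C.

Molecular formula from the SMILES: C5H9Br.
DoU = (2C + 2 + N − H − X)/2 = (2·5 + 2 + 0 − 9 − 1)/2 = 2/2 = 1.
(Structurally: 0 ring(s) + 1 π bond(s) = 1.)

1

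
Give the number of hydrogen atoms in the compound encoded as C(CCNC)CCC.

Hydrogens are implicit in SMILES; fill each atom to its normal valence:
  5 × C: 2 H each → 10
  2 × C: 3 H each → 6
  1 × N: 1 H
  Total hydrogens = 17.

17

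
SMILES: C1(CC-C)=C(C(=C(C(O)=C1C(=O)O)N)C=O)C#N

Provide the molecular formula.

Heavy atoms from the SMILES: 12 C, 2 N, 4 O.
Implicit hydrogens by atom environment:
  6 × C (aromatic): no H
  2 × C: 2 H each → 4
  2 × C: no H
  2 × O: 1 H each → 2
  2 × O: no H
  1 × C: 3 H
  1 × C: 1 H
  1 × N: 2 H
  1 × N: no H
  Total hydrogens = 12.
Molecular formula: C12H12N2O4

C12H12N2O4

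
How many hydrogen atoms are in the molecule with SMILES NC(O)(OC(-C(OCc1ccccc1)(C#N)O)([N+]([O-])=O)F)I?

11

Hydrogens are implicit in SMILES; fill each atom to its normal valence:
  5 × C (aromatic): 1 H each → 5
  4 × C: no H
  3 × O: no H
  2 × O: 1 H each → 2
  1 × C: 2 H
  1 × C (aromatic): no H
  1 × F: no H
  1 × I: no H
  1 × N: 2 H
  1 × N (charge +1): no H
  1 × N: no H
  1 × O (charge -1): no H
  Total hydrogens = 11.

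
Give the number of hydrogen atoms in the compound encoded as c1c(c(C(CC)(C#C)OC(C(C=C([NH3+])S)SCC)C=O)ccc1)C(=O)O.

Hydrogens are implicit in SMILES; fill each atom to its normal valence:
  5 × C: 1 H each → 5
  4 × C (aromatic): 1 H each → 4
  4 × C: no H
  3 × O: no H
  2 × C: 3 H each → 6
  2 × C: 2 H each → 4
  2 × C (aromatic): no H
  1 × N (charge +1): 3 H
  1 × O: 1 H
  1 × S: 1 H
  1 × S: no H
  Total hydrogens = 24.

24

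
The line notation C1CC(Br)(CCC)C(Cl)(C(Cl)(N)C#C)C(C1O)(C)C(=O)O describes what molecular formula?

Heavy atoms from the SMILES: 1 Br, 14 C, 2 Cl, 1 N, 3 O.
Implicit hydrogens by atom environment:
  6 × C: no H
  4 × C: 2 H each → 8
  2 × C: 3 H each → 6
  2 × C: 1 H each → 2
  2 × Cl: no H
  2 × O: 1 H each → 2
  1 × Br: no H
  1 × N: 2 H
  1 × O: no H
  Total hydrogens = 20.
Molecular formula: C14H20BrCl2NO3

C14H20BrCl2NO3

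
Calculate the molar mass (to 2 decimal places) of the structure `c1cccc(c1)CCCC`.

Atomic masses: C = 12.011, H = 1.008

134.22

Molecular formula: C10H14.
M = 10×12.011 + 14×1.008 = 134.22 g/mol.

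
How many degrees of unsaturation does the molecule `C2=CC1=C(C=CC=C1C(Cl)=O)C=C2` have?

8

Molecular formula from the SMILES: C11H7ClO.
DoU = (2C + 2 + N − H − X)/2 = (2·11 + 2 + 0 − 7 − 1)/2 = 16/2 = 8.
(Structurally: 2 ring(s) + 6 π bond(s) = 8.)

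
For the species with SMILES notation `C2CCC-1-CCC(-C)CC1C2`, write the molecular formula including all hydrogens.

C11H20

Heavy atoms from the SMILES: 11 C.
Implicit hydrogens by atom environment:
  7 × C: 2 H each → 14
  3 × C: 1 H each → 3
  1 × C: 3 H
  Total hydrogens = 20.
Molecular formula: C11H20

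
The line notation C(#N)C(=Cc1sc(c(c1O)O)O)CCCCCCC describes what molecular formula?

Heavy atoms from the SMILES: 14 C, 1 N, 3 O, 1 S.
Implicit hydrogens by atom environment:
  6 × C: 2 H each → 12
  4 × C (aromatic): no H
  3 × O: 1 H each → 3
  2 × C: no H
  1 × C: 3 H
  1 × C: 1 H
  1 × N: no H
  1 × S (aromatic): no H
  Total hydrogens = 19.
Molecular formula: C14H19NO3S

C14H19NO3S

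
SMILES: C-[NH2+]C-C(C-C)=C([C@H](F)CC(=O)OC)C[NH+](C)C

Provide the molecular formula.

[C13H27FN2O2]2+

Heavy atoms from the SMILES: 13 C, 1 F, 2 N, 2 O.
Implicit hydrogens by atom environment:
  5 × C: 3 H each → 15
  4 × C: 2 H each → 8
  3 × C: no H
  2 × O: no H
  1 × C: 1 H
  1 × F: no H
  1 × N (charge +1): 2 H
  1 × N (charge +1): 1 H
  Total hydrogens = 27.
Net charge +2.
Molecular formula: [C13H27FN2O2]2+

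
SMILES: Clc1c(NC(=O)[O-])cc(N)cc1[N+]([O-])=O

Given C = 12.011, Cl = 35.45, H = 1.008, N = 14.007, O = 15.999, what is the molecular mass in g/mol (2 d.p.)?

230.58

Molecular formula: C7H5ClN3O4-.
M = 7×12.011 + 1×35.45 + 5×1.008 + 3×14.007 + 4×15.999 = 230.58 g/mol.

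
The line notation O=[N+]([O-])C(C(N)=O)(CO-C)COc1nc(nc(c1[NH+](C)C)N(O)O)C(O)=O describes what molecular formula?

C12H19N6O9+

Heavy atoms from the SMILES: 12 C, 6 N, 9 O.
Implicit hydrogens by atom environment:
  5 × O: no H
  4 × C (aromatic): no H
  3 × C: 3 H each → 9
  3 × C: no H
  3 × O: 1 H each → 3
  2 × C: 2 H each → 4
  2 × N (aromatic): no H
  1 × N: 2 H
  1 × N (charge +1): 1 H
  1 × N: no H
  1 × N (charge +1): no H
  1 × O (charge -1): no H
  Total hydrogens = 19.
Net charge +1.
Molecular formula: C12H19N6O9+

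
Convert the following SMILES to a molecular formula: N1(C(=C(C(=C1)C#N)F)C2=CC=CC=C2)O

Heavy atoms from the SMILES: 11 C, 1 F, 2 N, 1 O.
Implicit hydrogens by atom environment:
  6 × C (aromatic): 1 H each → 6
  4 × C (aromatic): no H
  1 × C: no H
  1 × F: no H
  1 × N (aromatic): no H
  1 × N: no H
  1 × O: 1 H
  Total hydrogens = 7.
Molecular formula: C11H7FN2O

C11H7FN2O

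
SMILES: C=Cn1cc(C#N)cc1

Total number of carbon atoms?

The symbol for carbon appears 7 times in the SMILES. Lowercase c denotes aromatic carbon and counts toward C.

7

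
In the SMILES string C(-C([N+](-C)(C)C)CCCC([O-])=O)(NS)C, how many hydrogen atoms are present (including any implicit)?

22

Hydrogens are implicit in SMILES; fill each atom to its normal valence:
  4 × C: 3 H each → 12
  3 × C: 2 H each → 6
  2 × C: 1 H each → 2
  1 × C: no H
  1 × N: 1 H
  1 × N (charge +1): no H
  1 × O: no H
  1 × O (charge -1): no H
  1 × S: 1 H
  Total hydrogens = 22.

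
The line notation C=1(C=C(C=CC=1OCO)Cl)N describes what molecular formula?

C7H8ClNO2

Heavy atoms from the SMILES: 7 C, 1 Cl, 1 N, 2 O.
Implicit hydrogens by atom environment:
  3 × C (aromatic): 1 H each → 3
  3 × C (aromatic): no H
  1 × C: 2 H
  1 × Cl: no H
  1 × N: 2 H
  1 × O: 1 H
  1 × O: no H
  Total hydrogens = 8.
Molecular formula: C7H8ClNO2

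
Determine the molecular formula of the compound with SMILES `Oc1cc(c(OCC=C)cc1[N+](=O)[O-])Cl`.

Heavy atoms from the SMILES: 9 C, 1 Cl, 1 N, 4 O.
Implicit hydrogens by atom environment:
  4 × C (aromatic): no H
  2 × C: 2 H each → 4
  2 × C (aromatic): 1 H each → 2
  2 × O: no H
  1 × C: 1 H
  1 × Cl: no H
  1 × N (charge +1): no H
  1 × O: 1 H
  1 × O (charge -1): no H
  Total hydrogens = 8.
Molecular formula: C9H8ClNO4

C9H8ClNO4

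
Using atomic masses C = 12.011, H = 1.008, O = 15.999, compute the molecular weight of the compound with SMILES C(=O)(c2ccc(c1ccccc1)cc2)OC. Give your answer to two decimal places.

212.25

Molecular formula: C14H12O2.
M = 14×12.011 + 12×1.008 + 2×15.999 = 212.25 g/mol.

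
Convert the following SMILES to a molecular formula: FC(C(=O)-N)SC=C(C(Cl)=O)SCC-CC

Heavy atoms from the SMILES: 9 C, 1 Cl, 1 F, 1 N, 2 O, 2 S.
Implicit hydrogens by atom environment:
  3 × C: 2 H each → 6
  3 × C: no H
  2 × C: 1 H each → 2
  2 × O: no H
  2 × S: no H
  1 × C: 3 H
  1 × Cl: no H
  1 × F: no H
  1 × N: 2 H
  Total hydrogens = 13.
Molecular formula: C9H13ClFNO2S2

C9H13ClFNO2S2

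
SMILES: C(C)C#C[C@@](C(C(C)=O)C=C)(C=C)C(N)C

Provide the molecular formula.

Heavy atoms from the SMILES: 14 C, 1 N, 1 O.
Implicit hydrogens by atom environment:
  4 × C: 1 H each → 4
  4 × C: no H
  3 × C: 3 H each → 9
  3 × C: 2 H each → 6
  1 × N: 2 H
  1 × O: no H
  Total hydrogens = 21.
Molecular formula: C14H21NO

C14H21NO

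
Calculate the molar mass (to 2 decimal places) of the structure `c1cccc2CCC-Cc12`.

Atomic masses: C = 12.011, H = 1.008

132.21

Molecular formula: C10H12.
M = 10×12.011 + 12×1.008 = 132.21 g/mol.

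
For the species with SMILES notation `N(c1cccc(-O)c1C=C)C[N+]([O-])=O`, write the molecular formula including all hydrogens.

C9H10N2O3

Heavy atoms from the SMILES: 9 C, 2 N, 3 O.
Implicit hydrogens by atom environment:
  3 × C (aromatic): 1 H each → 3
  3 × C (aromatic): no H
  2 × C: 2 H each → 4
  1 × C: 1 H
  1 × N: 1 H
  1 × N (charge +1): no H
  1 × O: 1 H
  1 × O: no H
  1 × O (charge -1): no H
  Total hydrogens = 10.
Molecular formula: C9H10N2O3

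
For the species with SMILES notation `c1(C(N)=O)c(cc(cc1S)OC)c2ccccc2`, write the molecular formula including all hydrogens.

C14H13NO2S

Heavy atoms from the SMILES: 14 C, 1 N, 2 O, 1 S.
Implicit hydrogens by atom environment:
  7 × C (aromatic): 1 H each → 7
  5 × C (aromatic): no H
  2 × O: no H
  1 × C: 3 H
  1 × C: no H
  1 × N: 2 H
  1 × S: 1 H
  Total hydrogens = 13.
Molecular formula: C14H13NO2S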